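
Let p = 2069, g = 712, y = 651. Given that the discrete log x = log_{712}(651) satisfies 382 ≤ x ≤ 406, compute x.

400

Compute 712^382 mod 2069 = 1512, then multiply by 712 repeatedly:
  712^382=1512  712^383=664  712^384=1036  712^385=1068  712^386=1093
  712^387=272  712^388=1247  712^389=263  712^390=1046  712^391=1981
  712^392=1483  712^393=706  712^394=1974  712^395=637  712^396=433
  712^397=15  712^398=335  712^399=585  712^400=651
Found 651 at exponent 400.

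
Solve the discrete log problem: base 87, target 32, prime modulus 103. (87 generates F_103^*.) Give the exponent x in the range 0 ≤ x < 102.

14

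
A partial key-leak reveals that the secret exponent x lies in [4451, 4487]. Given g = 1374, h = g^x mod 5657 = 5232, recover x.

Compute 1374^4451 mod 5657 = 556, then multiply by 1374 repeatedly:
  1374^4451=556  1374^4452=249  1374^4453=2706  1374^4454=1395  1374^4455=4664
  1374^4456=4612  1374^4457=1048  1374^4458=3074  1374^4459=3554  1374^4460=1205
  1374^4461=3826  1374^4462=1571  1374^4463=3237  1374^4464=1236  1374^4465=1164
  1374^4466=4062  1374^4467=3386  1374^4468=2310  1374^4469=363  1374^4470=946
  1374^4471=4351  1374^4472=4482  1374^4473=3452  1374^4474=2482  1374^4475=4754
  1374^4476=3818  1374^4477=1893  1374^4478=4419  1374^4479=1745  1374^4480=4719
  1374^4481=984  1374^4482=5650  1374^4483=1696  1374^4484=5277  1374^4485=3981
  1374^4486=5232
Found 5232 at exponent 4486.

4486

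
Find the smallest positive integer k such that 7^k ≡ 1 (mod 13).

The order of 7 must divide p − 1 = 12 = 2^2 · 3.
Divisors: 1, 2, 3, 4, 6, 12.
Check each in increasing order: 7^1 ≡ 7;  7^2 ≡ 10;  7^3 ≡ 5;  7^4 ≡ 9;  7^6 ≡ 12;  7^12 ≡ 1.
Smallest exponent giving 1 is 12.

12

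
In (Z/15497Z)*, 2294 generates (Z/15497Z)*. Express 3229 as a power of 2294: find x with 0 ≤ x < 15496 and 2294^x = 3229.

14131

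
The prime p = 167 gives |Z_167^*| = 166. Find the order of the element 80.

166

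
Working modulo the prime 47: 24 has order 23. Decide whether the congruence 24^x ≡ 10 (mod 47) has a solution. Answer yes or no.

no

10 ∈ ⟨24⟩ iff 10^23 ≡ 1 (mod 47), since |⟨24⟩| = 23.
10^23 mod 47 = 46.
Since 46 ≠ 1, 10 does not lie in the subgroup.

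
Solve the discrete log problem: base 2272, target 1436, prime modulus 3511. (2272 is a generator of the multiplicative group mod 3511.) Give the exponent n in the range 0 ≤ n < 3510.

294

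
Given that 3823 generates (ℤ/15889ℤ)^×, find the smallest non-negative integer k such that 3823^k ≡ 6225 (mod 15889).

Baby-step giant-step with m = ceil(sqrt(15888)) = 127.
Baby table (3823^j mod 15889 for j=0..126):
  0:1  1:3823  2:13338  3:3373  4:9000  5:7315  6:605  7:9010
  8:13767  9:6873  10:10962  11:8433  12:578  13:1123  14:3199  15:11136
  16:6297  17:1596  18:132  19:12077  20:12826  21:344  22:12214  23:12240
  24:415  25:13534  26:5898  27:1563  28:1085  29:926  30:12740  31:5235
  32:9154  33:8164  34:4976  35:4115  36:1535  37:5264  38:8798  39:13630
  40:7459  41:10891  42:7113  43:6920  44:15864  45:15648  46:219  47:11009
  48:13335  49:7793  50:764  51:13085  52:5383  53:2954  54:11952  55:11621
  56:1439  57:3703  58:15359  59:7602  60:1465  61:7767  62:12589  63:15855
  64:13019  65:7289  66:12430  67:11780  68:5514  69:11208  70:11440  71:8592
  72:4653  73:8628  74:15169  75:12126  76:9485  77:2457  78:2712  79:8348
  80:9292  81:11401  82:2496  83:8808  84:4193  85:13727  86:12843  87:1779
  88:625  89:6025  90:10414  91:10777  92:294  93:11732  94:12678  95:6544
  96:8426  97:5595  98:3091  99:11366  100:11692  101:2759  102:13250  103:618
  104:11042  105:12382  106:3055  107:850  108:8194  109:8443  110:7030  111:7391
  112:5151  113:5802  114:2  115:7646  116:10787  117:6746  118:2111  119:14630
  120:1210  121:2131  122:11645  123:13746  124:6035  125:977  126:1156
Giant step factor: 3823^(-127) ≡ 4662 (mod 15889).
Scan 6225·4662^i mod 15889 for i = 0, 1, …:
  i=0: 6225   i=1: 7636   i=2: 7672   i=3: 725
  i=4: 11482   i=5: 14932   i=6: 3275   i=7: 14610
  i=8: 11566   i=9: 9315     …   i=13: 14578
  i=14: 5383
Match at i=14, j=52: k = 14·127 + 52 = 1830.

1830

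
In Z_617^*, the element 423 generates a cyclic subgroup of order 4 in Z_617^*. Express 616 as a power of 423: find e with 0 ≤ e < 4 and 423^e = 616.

2

Successive powers of 423 modulo 617:
  423^0=1  423^1=423  423^2=616
So 423^2 ≡ 616 (mod 617), giving e = 2.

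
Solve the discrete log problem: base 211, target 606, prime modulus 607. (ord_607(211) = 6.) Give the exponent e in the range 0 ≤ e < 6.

3

Successive powers of 211 modulo 607:
  211^0=1  211^1=211  211^2=210  211^3=606
So 211^3 ≡ 606 (mod 607), giving e = 3.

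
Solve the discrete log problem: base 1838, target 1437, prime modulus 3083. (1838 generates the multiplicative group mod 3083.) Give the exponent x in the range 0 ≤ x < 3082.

Baby-step giant-step with m = ceil(sqrt(3082)) = 56.
Baby table (1838^j mod 3083 for j=0..55):
  0:1  1:1838  2:2359  3:1144  4:66  5:1071  6:1544  7:1512
  8:1273  9:2860  10:165  11:1136  12:777  13:697  14:1641  15:984
  16:1954  17:2840  18:401  19:201  20:2561  21:2460  22:1802  23:934
  24:2544  25:2044  26:1778  27:3067  28:1422  29:2335  30:194  31:2027
  32:1362  33:3043  34:472  35:1213  36:485  37:443  38:322  39:2983
  40:1180  41:1491  42:2754  43:2649  44:805  45:2833  46:2950  47:2186
  48:719  49:1998  50:471  51:2458  52:1209  53:2382  54:256  55:1912
Giant step factor: 1838^(-56) ≡ 1821 (mod 3083).
Scan 1437·1821^i mod 3083 for i = 0, 1, …:
  i=0: 1437   i=1: 2393   i=2: 1374   i=3: 1741
  i=4: 1037   i=5: 1581   i=6: 2562   i=7: 823
  i=8: 345   i=9: 2396   i=10: 671   i=11: 1023
  i=12: 751   i=13: 1802
Match at i=13, j=22: x = 13·56 + 22 = 750.

750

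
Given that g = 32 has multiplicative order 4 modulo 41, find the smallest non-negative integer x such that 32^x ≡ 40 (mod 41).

2

Successive powers of 32 modulo 41:
  32^0=1  32^1=32  32^2=40
So 32^2 ≡ 40 (mod 41), giving x = 2.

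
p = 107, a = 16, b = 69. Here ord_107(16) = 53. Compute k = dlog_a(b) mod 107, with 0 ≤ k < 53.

Baby-step giant-step with m = ceil(sqrt(53)) = 8.
Baby table (16^j mod 107 for j=0..7):
  0:1  1:16  2:42  3:30  4:52  5:83  6:44  7:62
Giant step factor: 16^(-8) ≡ 48 (mod 107).
Scan 69·48^i mod 107 for i = 0, 1, …:
  i=0: 69   i=1: 102   i=2: 81   i=3: 36
  i=4: 16
Match at i=4, j=1: k = 4·8 + 1 = 33.

33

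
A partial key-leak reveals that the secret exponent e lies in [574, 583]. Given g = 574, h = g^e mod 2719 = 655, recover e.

581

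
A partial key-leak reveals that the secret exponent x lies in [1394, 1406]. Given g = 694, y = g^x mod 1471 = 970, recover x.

1400

Compute 694^1394 mod 1471 = 189, then multiply by 694 repeatedly:
  694^1394=189  694^1395=247  694^1396=782  694^1397=1380  694^1398=99
  694^1399=1040  694^1400=970
Found 970 at exponent 1400.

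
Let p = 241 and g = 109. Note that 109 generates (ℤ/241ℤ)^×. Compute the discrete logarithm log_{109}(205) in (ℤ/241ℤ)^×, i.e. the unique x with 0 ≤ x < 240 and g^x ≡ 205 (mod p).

192

Baby-step giant-step with m = ceil(sqrt(240)) = 16.
Baby table (109^j mod 241 for j=0..15):
  0:1  1:109  2:72  3:136  4:123  5:152  6:180  7:99
  8:187  9:139  10:209  11:127  12:106  13:227  14:161  15:197
Giant step factor: 109^(-16) ≡ 231 (mod 241).
Scan 205·231^i mod 241 for i = 0, 1, …:
  i=0: 205   i=1: 119   i=2: 15   i=3: 91
  i=4: 54   i=5: 183   i=6: 98   i=7: 225
  i=8: 160   i=9: 87   i=10: 94   i=11: 24
  i=12: 1
Match at i=12, j=0: x = 12·16 + 0 = 192.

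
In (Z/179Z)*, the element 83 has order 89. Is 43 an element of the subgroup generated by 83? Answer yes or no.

43 ∈ ⟨83⟩ iff 43^89 ≡ 1 (mod 179), since |⟨83⟩| = 89.
43^89 mod 179 = 1.
Since 1 = 1, 43 lies in the subgroup.

yes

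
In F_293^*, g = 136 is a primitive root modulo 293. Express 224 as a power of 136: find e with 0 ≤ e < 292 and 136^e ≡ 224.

Successive powers of 136 modulo 293:
  136^0=1  136^1=136  136^2=37  136^3=51  136^4=197  136^5=129
  136^6=257  136^7=85  136^8=133  136^9=215  136^10=233  136^11=44
  136^12=124  136^13=163  136^14=193  136^15=171  136^16=109  136^17=174
  136^18=224
So 136^18 ≡ 224 (mod 293), giving e = 18.

18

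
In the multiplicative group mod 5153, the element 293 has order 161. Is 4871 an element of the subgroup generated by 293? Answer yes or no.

4871 ∈ ⟨293⟩ iff 4871^161 ≡ 1 (mod 5153), since |⟨293⟩| = 161.
4871^161 mod 5153 = 1.
Since 1 = 1, 4871 lies in the subgroup.

yes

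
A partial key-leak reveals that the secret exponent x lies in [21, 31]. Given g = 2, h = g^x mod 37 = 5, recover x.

23

Compute 2^21 mod 37 = 29, then multiply by 2 repeatedly:
  2^21=29  2^22=21  2^23=5
Found 5 at exponent 23.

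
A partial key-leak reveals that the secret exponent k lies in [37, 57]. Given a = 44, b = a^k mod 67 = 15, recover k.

42

Compute 44^37 mod 67 = 18, then multiply by 44 repeatedly:
  44^37=18  44^38=55  44^39=8  44^40=17  44^41=11
  44^42=15
Found 15 at exponent 42.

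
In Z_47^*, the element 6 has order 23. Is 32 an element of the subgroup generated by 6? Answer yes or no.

⟨6⟩ has order 23; its elements mod 47 are {1, 2, 3, 4, 6, 7, 8, 9, 12, 14, 16, 17, 18, 21, 24, 25, 27, 28, 32, 34, 36, 37, 42}.
32 is in this set.

yes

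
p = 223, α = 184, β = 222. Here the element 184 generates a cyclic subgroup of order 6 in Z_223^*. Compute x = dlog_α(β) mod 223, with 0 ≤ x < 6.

Successive powers of 184 modulo 223:
  184^0=1  184^1=184  184^2=183  184^3=222
So 184^3 ≡ 222 (mod 223), giving x = 3.

3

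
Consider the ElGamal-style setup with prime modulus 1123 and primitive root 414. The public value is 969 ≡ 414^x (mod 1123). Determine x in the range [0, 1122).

7

Baby-step giant-step with m = ceil(sqrt(1122)) = 34.
Baby table (414^j mod 1123 for j=0..33):
  0:1  1:414  2:700  3:66  4:372  5:157  6:987  7:969
  8:255  9:8  10:1066  11:1108  12:528  13:730  14:133  15:35
  16:1014  17:917  18:64  19:667  20:1003  21:855  22:225  23:1064
  24:280  25:251  26:598  27:512  28:844  29:163  30:102  31:677
  32:651  33:1117
Giant step factor: 414^(-34) ≡ 486 (mod 1123).
Scan 969·486^i mod 1123 for i = 0, 1, …:
  i=0: 969
Match at i=0, j=7: x = 0·34 + 7 = 7.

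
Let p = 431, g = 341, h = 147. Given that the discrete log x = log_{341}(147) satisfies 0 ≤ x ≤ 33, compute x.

6

Compute 341^0 mod 431 = 1, then multiply by 341 repeatedly:
  341^0=1  341^1=341  341^2=342  341^3=252  341^4=163
  341^5=415  341^6=147
Found 147 at exponent 6.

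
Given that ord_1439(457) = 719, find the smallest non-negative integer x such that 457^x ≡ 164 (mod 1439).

Baby-step giant-step with m = ceil(sqrt(719)) = 27.
Baby table (457^j mod 1439 for j=0..26):
  0:1  1:457  2:194  3:879  4:222  5:724  6:1337  7:873
  8:358  9:999  10:380  11:980  12:331  13:172  14:898  15:271
  16:93  17:770  18:774  19:1163  20:500  21:1138  22:587  23:605
  24:197  25:811  26:804
Giant step factor: 457^(-27) ≡ 432 (mod 1439).
Scan 164·432^i mod 1439 for i = 0, 1, …:
  i=0: 164   i=1: 337   i=2: 245   i=3: 793
  i=4: 94   i=5: 316   i=6: 1246   i=7: 86
  i=8: 1177   i=9: 497   i=10: 293   i=11: 1383
  i=12: 271
Match at i=12, j=15: x = 12·27 + 15 = 339.

339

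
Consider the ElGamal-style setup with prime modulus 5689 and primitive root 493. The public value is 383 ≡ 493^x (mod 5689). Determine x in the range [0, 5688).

Baby-step giant-step with m = ceil(sqrt(5688)) = 76.
Baby table (493^j mod 5689 for j=0..75):
  0:1  1:493  2:4111  3:1439  4:3991  5:4858  6:5614  7:2848
  8:4570  9:166  10:2192  11:5435  12:5625  13:2582  14:4279  15:4617
  16:581  17:1983  18:4800  19:5465  20:3348  21:754  22:1937  23:4878
  24:4096  25:5422  26:4905  27:340  28:2639  29:3935  30:6  31:2958
  32:1910  33:2945  34:1190  35:703  36:5239  37:21  38:4664  39:996
  40:1774  41:4165  42:5305  43:4114  44:2918  45:4946  46:3486  47:520
  48:355  49:4345  50:3021  51:4524  52:244  53:823  54:1820  55:4087
  56:985  57:2040  58:4456  59:854  60:36  61:681  62:82  63:603
  64:1451  65:4218  66:2989  67:126  68:5228  69:287  70:4955  71:2234
  72:3385  73:1928  74:441  75:1231
Giant step factor: 493^(-76) ≡ 2996 (mod 5689).
Scan 383·2996^i mod 5689 for i = 0, 1, …:
  i=0: 383   i=1: 3979   i=2: 2629   i=3: 2908
  i=4: 2509   i=5: 1795   i=6: 1715   i=7: 973
  i=8: 2340   i=9: 1792     …   i=27: 3314
  i=28: 1439
Match at i=28, j=3: x = 28·76 + 3 = 2131.

2131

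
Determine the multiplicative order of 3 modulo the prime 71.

35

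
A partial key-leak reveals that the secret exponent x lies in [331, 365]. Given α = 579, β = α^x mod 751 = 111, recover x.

Compute 579^331 mod 751 = 3, then multiply by 579 repeatedly:
  579^331=3  579^332=235  579^333=134  579^334=233  579^335=478
  579^336=394  579^337=573  579^338=576  579^339=60  579^340=194
  579^341=427  579^342=154  579^343=548  579^344=370  579^345=195
  579^346=255  579^347=449  579^348=125  579^349=279  579^350=76
  579^351=446  579^352=641  579^353=145  579^354=594  579^355=719
  579^356=247  579^357=323  579^358=18  579^359=659  579^360=53
  579^361=647  579^362=615  579^363=111
Found 111 at exponent 363.

363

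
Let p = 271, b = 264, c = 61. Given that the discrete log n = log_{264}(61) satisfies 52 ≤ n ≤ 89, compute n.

64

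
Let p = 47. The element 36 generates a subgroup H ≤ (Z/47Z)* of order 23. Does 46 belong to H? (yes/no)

46 ∈ ⟨36⟩ iff 46^23 ≡ 1 (mod 47), since |⟨36⟩| = 23.
46^23 mod 47 = 46.
Since 46 ≠ 1, 46 does not lie in the subgroup.

no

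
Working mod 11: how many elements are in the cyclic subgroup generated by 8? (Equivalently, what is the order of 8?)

The order of 8 must divide p − 1 = 10 = 2 · 5.
Divisors: 1, 2, 5, 10.
Check each in increasing order: 8^1 ≡ 8;  8^2 ≡ 9;  8^5 ≡ 10;  8^10 ≡ 1.
Smallest exponent giving 1 is 10.

10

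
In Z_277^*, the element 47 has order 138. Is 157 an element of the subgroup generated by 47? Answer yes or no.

yes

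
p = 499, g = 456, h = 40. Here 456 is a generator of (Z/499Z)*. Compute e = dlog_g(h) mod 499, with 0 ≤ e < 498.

Baby-step giant-step with m = ceil(sqrt(498)) = 23.
Baby table (456^j mod 499 for j=0..22):
  0:1  1:456  2:352  3:333  4:152  5:450  6:111  7:217
  8:150  9:37  10:405  11:50  12:345  13:135  14:183  15:115
  16:45  17:61  18:371  19:15  20:353  21:290  22:5
Giant step factor: 456^(-23) ≡ 311 (mod 499).
Scan 40·311^i mod 499 for i = 0, 1, …:
  i=0: 40   i=1: 464   i=2: 93   i=3: 480
  i=4: 79   i=5: 118   i=6: 271   i=7: 449
  i=8: 418   i=9: 258     …   i=17: 251
  i=18: 217
Match at i=18, j=7: e = 18·23 + 7 = 421.

421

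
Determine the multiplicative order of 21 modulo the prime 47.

23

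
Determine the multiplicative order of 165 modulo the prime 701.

70

The order of 165 must divide p − 1 = 700 = 2^2 · 5^2 · 7.
Divisors: 1, 2, 4, 5, 7, 10, 14, 20, 25, 28, 35, 50, 70, 100, 140, 175, 350, 700.
Check each in increasing order: 165^1 ≡ 165;  165^2 ≡ 587;  165^4 ≡ 378;  165^5 ≡ 682;  165^7 ≡ 63;  165^10 ≡ 361;  165^14 ≡ 464;  165^20 ≡ 636;  165^25 ≡ 534;  165^28 ≡ 89;  165^35 ≡ 700;  165^50 ≡ 550;  165^70 ≡ 1.
Smallest exponent giving 1 is 70.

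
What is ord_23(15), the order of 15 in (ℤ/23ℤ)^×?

22

The order of 15 must divide p − 1 = 22 = 2 · 11.
Divisors: 1, 2, 11, 22.
Check each in increasing order: 15^1 ≡ 15;  15^2 ≡ 18;  15^11 ≡ 22;  15^22 ≡ 1.
Smallest exponent giving 1 is 22.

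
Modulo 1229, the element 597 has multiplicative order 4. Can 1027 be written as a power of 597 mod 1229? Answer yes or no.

1027 ∈ ⟨597⟩ iff 1027^4 ≡ 1 (mod 1229), since |⟨597⟩| = 4.
1027^4 mod 1229 = 788.
Since 788 ≠ 1, 1027 does not lie in the subgroup.

no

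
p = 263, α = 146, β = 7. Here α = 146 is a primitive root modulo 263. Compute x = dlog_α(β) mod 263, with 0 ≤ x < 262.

Baby-step giant-step with m = ceil(sqrt(262)) = 17.
Baby table (146^j mod 263 for j=0..16):
  0:1  1:146  2:13  3:57  4:169  5:215  6:93  7:165
  8:157  9:41  10:200  11:7  12:233  13:91  14:136  15:131
  16:190
Giant step factor: 146^(-17) ≡ 101 (mod 263).
Scan 7·101^i mod 263 for i = 0, 1, …:
  i=0: 7
Match at i=0, j=11: x = 0·17 + 11 = 11.

11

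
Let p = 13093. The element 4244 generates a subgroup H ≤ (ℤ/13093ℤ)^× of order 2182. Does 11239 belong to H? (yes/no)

11239 ∈ ⟨4244⟩ iff 11239^2182 ≡ 1 (mod 13093), since |⟨4244⟩| = 2182.
11239^2182 mod 13093 = 1.
Since 1 = 1, 11239 lies in the subgroup.

yes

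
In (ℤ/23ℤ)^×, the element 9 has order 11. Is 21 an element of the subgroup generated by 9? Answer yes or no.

no

21 ∈ ⟨9⟩ iff 21^11 ≡ 1 (mod 23), since |⟨9⟩| = 11.
21^11 mod 23 = 22.
Since 22 ≠ 1, 21 does not lie in the subgroup.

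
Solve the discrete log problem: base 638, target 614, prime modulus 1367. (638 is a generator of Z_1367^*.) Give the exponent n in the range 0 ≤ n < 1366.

Baby-step giant-step with m = ceil(sqrt(1366)) = 37.
Baby table (638^j mod 1367 for j=0..36):
  0:1  1:638  2:1045  3:981  4:1159  5:1262  6:1360  7:1002
  8:887  9:1335  10:89  11:735  12:49  13:1188  14:626  15:224
  16:744  17:323  18:1024  19:1253  20:1086  21:1166  22:260  23:473
  24:1034  25:798  26:600  27:40  28:914  29:790  30:964  31:1249
  32:1268  33:1087  34:437  35:1305  36:87
Giant step factor: 638^(-37) ≡ 283 (mod 1367).
Scan 614·283^i mod 1367 for i = 0, 1, …:
  i=0: 614   i=1: 153   i=2: 922   i=3: 1196
  i=4: 819   i=5: 754   i=6: 130   i=7: 1248
  i=8: 498   i=9: 133     …   i=16: 1103
  i=17: 473
Match at i=17, j=23: n = 17·37 + 23 = 652.

652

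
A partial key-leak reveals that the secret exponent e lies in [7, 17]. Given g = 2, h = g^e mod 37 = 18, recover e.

17

Compute 2^7 mod 37 = 17, then multiply by 2 repeatedly:
  2^7=17  2^8=34  2^9=31  2^10=25  2^11=13
  2^12=26  2^13=15  2^14=30  2^15=23  2^16=9
  2^17=18
Found 18 at exponent 17.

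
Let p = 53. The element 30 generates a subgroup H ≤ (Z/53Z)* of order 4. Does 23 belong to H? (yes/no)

⟨30⟩ has order 4; its elements mod 53 are {1, 23, 30, 52}.
23 is in this set.

yes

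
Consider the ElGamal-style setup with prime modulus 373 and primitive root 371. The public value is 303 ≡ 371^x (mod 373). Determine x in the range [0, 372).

182

Baby-step giant-step with m = ceil(sqrt(372)) = 20.
Baby table (371^j mod 373 for j=0..19):
  0:1  1:371  2:4  3:365  4:16  5:341  6:64  7:245
  8:256  9:234  10:278  11:190  12:366  13:14  14:345  15:56
  16:261  17:224  18:298  19:150
Giant step factor: 371^(-20) ≡ 46 (mod 373).
Scan 303·46^i mod 373 for i = 0, 1, …:
  i=0: 303   i=1: 137   i=2: 334   i=3: 71
  i=4: 282   i=5: 290   i=6: 285   i=7: 55
  i=8: 292   i=9: 4
Match at i=9, j=2: x = 9·20 + 2 = 182.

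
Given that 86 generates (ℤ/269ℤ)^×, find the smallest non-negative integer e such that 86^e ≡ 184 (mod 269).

213

Baby-step giant-step with m = ceil(sqrt(268)) = 17.
Baby table (86^j mod 269 for j=0..16):
  0:1  1:86  2:133  3:140  4:204  5:59  6:232  7:46
  8:190  9:200  10:253  11:238  12:24  13:181  14:233  15:132
  16:54
Giant step factor: 86^(-17) ≡ 72 (mod 269).
Scan 184·72^i mod 269 for i = 0, 1, …:
  i=0: 184   i=1: 67   i=2: 251   i=3: 49
  i=4: 31   i=5: 80   i=6: 111   i=7: 191
  i=8: 33   i=9: 224   i=10: 257   i=11: 212
  i=12: 200
Match at i=12, j=9: e = 12·17 + 9 = 213.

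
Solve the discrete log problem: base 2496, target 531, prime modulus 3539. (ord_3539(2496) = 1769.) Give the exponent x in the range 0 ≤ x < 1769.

1006

Baby-step giant-step with m = ceil(sqrt(1769)) = 43.
Baby table (2496^j mod 3539 for j=0..42):
  0:1  1:2496  2:1376  3:1666  4:11  5:2683  6:980  7:631
  8:121  9:1201  10:163  11:3402  12:1331  13:2594  14:1793  15:2032
  16:485  17:222  18:2028  19:1118  20:1796  21:2442  22:1074  23:1681
  24:2061  25:2089  26:1197  27:796  28:1437  29:1745  30:2550  31:1678
  32:1651  33:1500  34:3277  35:763  36:466  37:2344  38:657  39:1315
  40:1587  41:1011  42:149
Giant step factor: 2496^(-43) ≡ 733 (mod 3539).
Scan 531·733^i mod 3539 for i = 0, 1, …:
  i=0: 531   i=1: 3472   i=2: 435   i=3: 345
  i=4: 1616   i=5: 2502   i=6: 764   i=7: 850
  i=8: 186   i=9: 1856     …   i=22: 1357
  i=23: 222
Match at i=23, j=17: x = 23·43 + 17 = 1006.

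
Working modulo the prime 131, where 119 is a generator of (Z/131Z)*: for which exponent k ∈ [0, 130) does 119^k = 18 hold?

45

Baby-step giant-step with m = ceil(sqrt(130)) = 12.
Baby table (119^j mod 131 for j=0..11):
  0:1  1:119  2:13  3:106  4:38  5:68  6:101  7:98
  8:3  9:95  10:39  11:56
Giant step factor: 119^(-12) ≡ 77 (mod 131).
Scan 18·77^i mod 131 for i = 0, 1, …:
  i=0: 18   i=1: 76   i=2: 88   i=3: 95
Match at i=3, j=9: k = 3·12 + 9 = 45.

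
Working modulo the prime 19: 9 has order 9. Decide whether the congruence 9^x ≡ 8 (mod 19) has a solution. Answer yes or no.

no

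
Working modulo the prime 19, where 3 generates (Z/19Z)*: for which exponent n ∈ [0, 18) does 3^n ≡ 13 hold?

17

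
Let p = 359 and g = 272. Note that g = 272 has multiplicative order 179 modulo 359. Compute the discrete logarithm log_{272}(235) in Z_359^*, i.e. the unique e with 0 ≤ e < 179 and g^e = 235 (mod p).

164

Baby-step giant-step with m = ceil(sqrt(179)) = 14.
Baby table (272^j mod 359 for j=0..13):
  0:1  1:272  2:30  3:262  4:182  5:321  6:75  7:296
  8:96  9:264  10:8  11:22  12:240  13:301
Giant step factor: 272^(-14) ≡ 18 (mod 359).
Scan 235·18^i mod 359 for i = 0, 1, …:
  i=0: 235   i=1: 281   i=2: 32   i=3: 217
  i=4: 316   i=5: 303   i=6: 69   i=7: 165
  i=8: 98   i=9: 328   i=10: 160   i=11: 8
Match at i=11, j=10: e = 11·14 + 10 = 164.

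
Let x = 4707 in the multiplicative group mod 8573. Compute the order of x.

The order of 4707 must divide p − 1 = 8572 = 2^2 · 2143.
Divisors: 1, 2, 4, 2143, 4286, 8572.
Check each in increasing order: 4707^1 ≡ 4707;  4707^2 ≡ 3217;  4707^4 ≡ 1478;  4707^2143 ≡ 6378;  4707^4286 ≡ 8572;  4707^8572 ≡ 1.
Smallest exponent giving 1 is 8572.

8572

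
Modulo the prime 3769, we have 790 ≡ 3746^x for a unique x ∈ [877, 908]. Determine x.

Compute 3746^877 mod 3769 = 1197, then multiply by 3746 repeatedly:
  3746^877=1197  3746^878=2621  3746^879=21  3746^880=3286  3746^881=3571
  3746^882=785  3746^883=790
Found 790 at exponent 883.

883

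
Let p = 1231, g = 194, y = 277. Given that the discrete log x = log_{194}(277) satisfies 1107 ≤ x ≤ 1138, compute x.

Compute 194^1107 mod 1231 = 460, then multiply by 194 repeatedly:
  194^1107=460  194^1108=608  194^1109=1007  194^1110=860  194^1111=655
  194^1112=277
Found 277 at exponent 1112.

1112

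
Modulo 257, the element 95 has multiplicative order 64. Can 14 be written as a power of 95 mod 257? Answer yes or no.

no

14 ∈ ⟨95⟩ iff 14^64 ≡ 1 (mod 257), since |⟨95⟩| = 64.
14^64 mod 257 = 241.
Since 241 ≠ 1, 14 does not lie in the subgroup.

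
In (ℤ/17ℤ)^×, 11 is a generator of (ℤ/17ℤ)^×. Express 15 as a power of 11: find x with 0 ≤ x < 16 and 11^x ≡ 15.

10

Successive powers of 11 modulo 17:
  11^0=1  11^1=11  11^2=2  11^3=5  11^4=4  11^5=10
  11^6=8  11^7=3  11^8=16  11^9=6  11^10=15
So 11^10 ≡ 15 (mod 17), giving x = 10.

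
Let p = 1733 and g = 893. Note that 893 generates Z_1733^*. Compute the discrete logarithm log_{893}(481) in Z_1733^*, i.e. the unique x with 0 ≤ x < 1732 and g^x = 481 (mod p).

403

Baby-step giant-step with m = ceil(sqrt(1732)) = 42.
Baby table (893^j mod 1733 for j=0..41):
  0:1  1:893  2:269  3:1063  4:1308  5:2  6:53  7:538
  8:393  9:883  10:4  11:106  12:1076  13:786  14:33  15:8
  16:212  17:419  18:1572  19:66  20:16  21:424  22:838  23:1411
  24:132  25:32  26:848  27:1676  28:1089  29:264  30:64  31:1696
  32:1619  33:445  34:528  35:128  36:1659  37:1505  38:890  39:1056
  40:256  41:1585
Giant step factor: 893^(-42) ≡ 19 (mod 1733).
Scan 481·19^i mod 1733 for i = 0, 1, …:
  i=0: 481   i=1: 474   i=2: 341   i=3: 1280
  i=4: 58   i=5: 1102   i=6: 142   i=7: 965
  i=8: 1005   i=9: 32
Match at i=9, j=25: x = 9·42 + 25 = 403.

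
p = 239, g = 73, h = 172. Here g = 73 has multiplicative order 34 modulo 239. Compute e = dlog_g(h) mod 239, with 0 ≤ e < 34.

5

Successive powers of 73 modulo 239:
  73^0=1  73^1=73  73^2=71  73^3=164  73^4=22  73^5=172
So 73^5 ≡ 172 (mod 239), giving e = 5.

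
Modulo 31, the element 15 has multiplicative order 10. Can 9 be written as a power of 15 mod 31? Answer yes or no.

no

9 ∈ ⟨15⟩ iff 9^10 ≡ 1 (mod 31), since |⟨15⟩| = 10.
9^10 mod 31 = 5.
Since 5 ≠ 1, 9 does not lie in the subgroup.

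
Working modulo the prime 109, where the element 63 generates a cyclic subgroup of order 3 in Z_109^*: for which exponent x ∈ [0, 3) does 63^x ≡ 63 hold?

1

Successive powers of 63 modulo 109:
  63^0=1  63^1=63
So 63^1 ≡ 63 (mod 109), giving x = 1.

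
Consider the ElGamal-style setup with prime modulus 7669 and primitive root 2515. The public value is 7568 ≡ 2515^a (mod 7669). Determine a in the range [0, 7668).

249

Baby-step giant-step with m = ceil(sqrt(7668)) = 88.
Baby table (2515^j mod 7669 for j=0..87):
  0:1  1:2515  2:5969  3:3802  4:6456  5:1567  6:6808  7:4912
  8:6590  9:1141  10:1409  11:557  12:5097  13:4056  14:1070  15:6900
  16:6222  17:3570  18:5820  19:4848  20:6679  21:2575  22:3489  23:1499
  24:4506  25:5477  26:1131  27:6935  28:2219  29:5422  30:848  31:738
  32:172  33:3116  34:6691  35:2079  36:6096  37:1109  38:5288  39:1274
  40:6137  41:4527  42:4609  43:3776  44:2418  45:7422  46:7653  47:5774
  48:4193  49:520  50:4070  51:5604  52:6107  53:5767  54:1926  55:4751
  56:463  57:6426  58:2807  59:4125  60:5887  61:4635  62:145  63:4232
  64:6577  65:6791  66:502  67:4814  68:5528  69:6692  70:4594  71:4396
  72:4911  73:4075  74:2841  75:5276  76:1770  77:3530  78:4917  79:3827
  80:310  81:5081  82:2161  83:5263  84:7420  85:2623  86:1505  87:4258
Giant step factor: 2515^(-88) ≡ 5058 (mod 7669).
Scan 7568·5058^i mod 7669 for i = 0, 1, …:
  i=0: 7568   i=1: 2965   i=2: 4075
Match at i=2, j=73: a = 2·88 + 73 = 249.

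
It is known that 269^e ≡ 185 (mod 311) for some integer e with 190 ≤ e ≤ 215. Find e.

Compute 269^190 mod 311 = 224, then multiply by 269 repeatedly:
  269^190=224  269^191=233  269^192=166  269^193=181  269^194=173
  269^195=198  269^196=81  269^197=19  269^198=135  269^199=239
  269^200=225  269^201=191  269^202=64  269^203=111  269^204=3
  269^205=185
Found 185 at exponent 205.

205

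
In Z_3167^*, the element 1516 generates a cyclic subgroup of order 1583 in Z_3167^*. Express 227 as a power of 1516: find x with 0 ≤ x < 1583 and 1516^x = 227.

Baby-step giant-step with m = ceil(sqrt(1583)) = 40.
Baby table (1516^j mod 3167 for j=0..39):
  0:1  1:1516  2:2181  3:48  4:3094  5:177  6:2304  7:2830
  8:2162  9:2914  10:2826  11:2432  12:524  13:2634  14:2724  15:2983
  16:2919  17:905  18:669  19:764  20:2269  21:442  22:1835  23:1234
  24:2214  25:2571  26:2226  27:1761  28:3062  29:2337  30:2186  31:1294
  32:1331  33:417  34:1939  35:548  36:1014  37:1229  38:968  39:1167
Giant step factor: 1516^(-40) ≡ 1255 (mod 3167).
Scan 227·1255^i mod 3167 for i = 0, 1, …:
  i=0: 227   i=1: 3022   i=2: 1711   i=3: 79
  i=4: 968
Match at i=4, j=38: x = 4·40 + 38 = 198.

198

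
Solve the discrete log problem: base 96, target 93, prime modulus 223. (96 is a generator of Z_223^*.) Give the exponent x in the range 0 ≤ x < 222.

143

Baby-step giant-step with m = ceil(sqrt(222)) = 15.
Baby table (96^j mod 223 for j=0..14):
  0:1  1:96  2:73  3:95  4:200  5:22  6:105  7:45
  8:83  9:163  10:38  11:80  12:98  13:42  14:18
Giant step factor: 96^(-15) ≡ 219 (mod 223).
Scan 93·219^i mod 223 for i = 0, 1, …:
  i=0: 93   i=1: 74   i=2: 150   i=3: 69
  i=4: 170   i=5: 212   i=6: 44   i=7: 47
  i=8: 35   i=9: 83
Match at i=9, j=8: x = 9·15 + 8 = 143.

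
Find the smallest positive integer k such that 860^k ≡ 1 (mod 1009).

336

The order of 860 must divide p − 1 = 1008 = 2^4 · 3^2 · 7.
Divisors: 1, 2, 3, 4, 6, 7, 8, 9, 12, 14, 16, 18, 21, 24, 28, 36, 42, 48, 56, 63, 72, 84, 112, 126, 144, 168, 252, 336, 504, 1008.
Check each in increasing order: 860^1 ≡ 860;  860^2 ≡ 3;  860^3 ≡ 562;  860^4 ≡ 9;  860^6 ≡ 27;  860^7 ≡ 13;  860^8 ≡ 81;  860^9 ≡ 39;  860^12 ≡ 729;  860^14 ≡ 169;  860^16 ≡ 507;  860^18 ≡ 512;  860^21 ≡ 179;  860^24 ≡ 707;  860^28 ≡ 309;  860^36 ≡ 813;  860^42 ≡ 762;  860^48 ≡ 394;  860^56 ≡ 635;  860^63 ≡ 183;  860^72 ≡ 74;  860^84 ≡ 469;  860^112 ≡ 634;  860^126 ≡ 192;  860^144 ≡ 431;  860^168 ≡ 1008;  860^252 ≡ 540;  860^336 ≡ 1.
Smallest exponent giving 1 is 336.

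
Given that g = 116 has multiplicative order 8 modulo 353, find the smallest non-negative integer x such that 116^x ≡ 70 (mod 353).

7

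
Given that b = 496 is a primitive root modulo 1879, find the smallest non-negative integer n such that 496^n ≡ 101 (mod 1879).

1443

Baby-step giant-step with m = ceil(sqrt(1878)) = 44.
Baby table (496^j mod 1879 for j=0..43):
  0:1  1:496  2:1746  3:1676  4:778  5:693  6:1750  7:1781
  8:246  9:1760  10:1104  11:795  12:1609  13:1368  14:209  15:319
  16:388  17:790  18:1008  19:154  20:1224  21:187  22:681  23:1435
  24:1498  25:803  26:1819  27:304  28:464  29:906  30:295  31:1637
  32:224  33:243  34:272  35:1503  36:1404  37:1154  38:1168  39:596
  40:613  41:1529  42:1147  43:1454
Giant step factor: 496^(-44) ≡ 379 (mod 1879).
Scan 101·379^i mod 1879 for i = 0, 1, …:
  i=0: 101   i=1: 699   i=2: 1861   i=3: 694
  i=4: 1845   i=5: 267   i=6: 1606   i=7: 1757
  i=8: 737   i=9: 1231     …   i=31: 822
  i=32: 1503
Match at i=32, j=35: n = 32·44 + 35 = 1443.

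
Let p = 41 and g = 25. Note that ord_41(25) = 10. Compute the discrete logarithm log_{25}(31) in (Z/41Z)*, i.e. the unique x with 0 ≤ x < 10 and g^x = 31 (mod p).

7

Successive powers of 25 modulo 41:
  25^0=1  25^1=25  25^2=10  25^3=4  25^4=18  25^5=40
  25^6=16  25^7=31
So 25^7 ≡ 31 (mod 41), giving x = 7.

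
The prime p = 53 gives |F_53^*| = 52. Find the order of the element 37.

26

The order of 37 must divide p − 1 = 52 = 2^2 · 13.
Divisors: 1, 2, 4, 13, 26, 52.
Check each in increasing order: 37^1 ≡ 37;  37^2 ≡ 44;  37^4 ≡ 28;  37^13 ≡ 52;  37^26 ≡ 1.
Smallest exponent giving 1 is 26.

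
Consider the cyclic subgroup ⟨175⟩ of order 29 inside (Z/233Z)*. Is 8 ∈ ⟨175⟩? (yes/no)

8 ∈ ⟨175⟩ iff 8^29 ≡ 1 (mod 233), since |⟨175⟩| = 29.
8^29 mod 233 = 1.
Since 1 = 1, 8 lies in the subgroup.

yes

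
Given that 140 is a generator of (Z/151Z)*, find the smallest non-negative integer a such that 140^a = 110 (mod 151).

54

Baby-step giant-step with m = ceil(sqrt(150)) = 13.
Baby table (140^j mod 151 for j=0..12):
  0:1  1:140  2:121  3:28  4:145  5:66  6:29  7:134
  8:36  9:57  10:128  11:102  12:86
Giant step factor: 140^(-13) ≡ 117 (mod 151).
Scan 110·117^i mod 151 for i = 0, 1, …:
  i=0: 110   i=1: 35   i=2: 18   i=3: 143
  i=4: 121
Match at i=4, j=2: a = 4·13 + 2 = 54.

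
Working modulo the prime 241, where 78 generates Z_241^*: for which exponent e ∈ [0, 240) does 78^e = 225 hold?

Baby-step giant-step with m = ceil(sqrt(240)) = 16.
Baby table (78^j mod 241 for j=0..15):
  0:1  1:78  2:59  3:23  4:107  5:152  6:47  7:51
  8:122  9:117  10:209  11:155  12:40  13:228  14:191  15:197
Giant step factor: 78^(-16) ≡ 54 (mod 241).
Scan 225·54^i mod 241 for i = 0, 1, …:
  i=0: 225   i=1: 100   i=2: 98   i=3: 231
  i=4: 183   i=5: 1
Match at i=5, j=0: e = 5·16 + 0 = 80.

80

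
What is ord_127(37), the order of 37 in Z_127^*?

The order of 37 must divide p − 1 = 126 = 2 · 3^2 · 7.
Divisors: 1, 2, 3, 6, 7, 9, 14, 18, 21, 42, 63, 126.
Check each in increasing order: 37^1 ≡ 37;  37^2 ≡ 99;  37^3 ≡ 107;  37^6 ≡ 19;  37^7 ≡ 68;  37^9 ≡ 1.
Smallest exponent giving 1 is 9.

9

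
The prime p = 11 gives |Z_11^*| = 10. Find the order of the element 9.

5

The order of 9 must divide p − 1 = 10 = 2 · 5.
Divisors: 1, 2, 5, 10.
Check each in increasing order: 9^1 ≡ 9;  9^2 ≡ 4;  9^5 ≡ 1.
Smallest exponent giving 1 is 5.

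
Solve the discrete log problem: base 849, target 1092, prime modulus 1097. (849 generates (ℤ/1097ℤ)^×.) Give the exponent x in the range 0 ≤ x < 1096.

889

Baby-step giant-step with m = ceil(sqrt(1096)) = 34.
Baby table (849^j mod 1097 for j=0..33):
  0:1  1:849  2:72  3:793  4:796  5:52  6:268  7:453
  8:647  9:803  10:510  11:772  12:519  13:734  14:70  15:192
  16:652  17:660  18:870  19:349  20:111  21:994  22:313  23:263
  24:596  25:287  26:129  27:918  28:512  29:276  30:663  31:126
  32:565  33:296
Giant step factor: 849^(-34) ≡ 217 (mod 1097).
Scan 1092·217^i mod 1097 for i = 0, 1, …:
  i=0: 1092   i=1: 12   i=2: 410   i=3: 113
  i=4: 387   i=5: 607   i=6: 79   i=7: 688
  i=8: 104   i=9: 628     …   i=25: 344
  i=26: 52
Match at i=26, j=5: x = 26·34 + 5 = 889.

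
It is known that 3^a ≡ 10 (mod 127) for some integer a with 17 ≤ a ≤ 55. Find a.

33

Compute 3^17 mod 127 = 86, then multiply by 3 repeatedly:
  3^17=86  3^18=4  3^19=12  3^20=36  3^21=108
  3^22=70  3^23=83  3^24=122  3^25=112  3^26=82
  3^27=119  3^28=103  3^29=55  3^30=38  3^31=114
  3^32=88  3^33=10
Found 10 at exponent 33.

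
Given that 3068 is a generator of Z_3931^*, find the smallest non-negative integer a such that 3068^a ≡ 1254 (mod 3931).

3116

Baby-step giant-step with m = ceil(sqrt(3930)) = 63.
Baby table (3068^j mod 3931 for j=0..62):
  0:1  1:3068  2:1810  3:2508  4:1577  5:3106  6:464  7:530
  8:2537  9:136  10:562  11:2438  12:3022  13:2198  14:1799  15:208
  16:1322  17:3035  18:2772  19:1743  20:1364  21:2168  22:172  23:942
  24:771  25:2897  26:5  27:3547  28:1188  29:747  30:23  31:3737
  32:2320  33:2650  34:892  35:680  36:2810  37:397  38:3317  39:3128
  40:1133  41:1040  42:2679  43:3382  44:2067  45:853  46:2889  47:2978
  48:860  49:779  50:3855  51:2692  52:25  53:2011  54:2009  55:3735
  56:115  57:2961  58:3738  59:1457  60:529  61:3400  62:2257
Giant step factor: 3068^(-63) ≡ 1008 (mod 3931).
Scan 1254·1008^i mod 3931 for i = 0, 1, …:
  i=0: 1254   i=1: 2181   i=2: 1019   i=3: 1161
  i=4: 2781   i=5: 445   i=6: 426   i=7: 929
  i=8: 854   i=9: 3874     …   i=48: 808
  i=49: 747
Match at i=49, j=29: a = 49·63 + 29 = 3116.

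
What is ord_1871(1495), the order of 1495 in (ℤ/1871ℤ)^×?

The order of 1495 must divide p − 1 = 1870 = 2 · 5 · 11 · 17.
Divisors: 1, 2, 5, 10, 11, 17, 22, 34, 55, 85, 110, 170, 187, 374, 935, 1870.
Check each in increasing order: 1495^1 ≡ 1495;  1495^2 ≡ 1051;  1495^5 ≡ 217;  1495^10 ≡ 314;  1495^11 ≡ 1680;  1495^17 ≡ 513;  1495^22 ≡ 932;  1495^34 ≡ 1229;  1495^55 ≡ 1870;  1495^85 ≡ 293;  1495^110 ≡ 1.
Smallest exponent giving 1 is 110.

110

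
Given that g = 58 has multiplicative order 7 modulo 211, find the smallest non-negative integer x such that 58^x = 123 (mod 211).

5

Successive powers of 58 modulo 211:
  58^0=1  58^1=58  58^2=199  58^3=148  58^4=144  58^5=123
So 58^5 ≡ 123 (mod 211), giving x = 5.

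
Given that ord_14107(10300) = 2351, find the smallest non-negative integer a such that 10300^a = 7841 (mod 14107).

816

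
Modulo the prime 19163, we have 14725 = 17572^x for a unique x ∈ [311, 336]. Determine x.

Compute 17572^311 mod 19163 = 12881, then multiply by 17572 repeatedly:
  17572^311=12881  17572^312=10739  17572^313=7647  17572^314=2128  17572^315=6203
  17572^316=19135  17572^317=6222  17572^318=8069  17572^319=1431  17572^320=3676
  17572^321=15362  17572^322=11046  17572^323=17448  17572^324=7419  17572^325=779
  17572^326=6206  17572^327=14362  17572^328=11517  17572^329=15444  17572^330=14725
Found 14725 at exponent 330.

330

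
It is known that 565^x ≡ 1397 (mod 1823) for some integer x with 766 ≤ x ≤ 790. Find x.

786

Compute 565^766 mod 1823 = 404, then multiply by 565 repeatedly:
  565^766=404  565^767=385  565^768=588  565^769=434  565^770=928
  565^771=1119  565^772=1477  565^773=1394  565^774=74  565^775=1704
  565^776=216  565^777=1722  565^778=1271  565^779=1676  565^780=803
  565^781=1591  565^782=176  565^783=998  565^784=563  565^785=893
  565^786=1397
Found 1397 at exponent 786.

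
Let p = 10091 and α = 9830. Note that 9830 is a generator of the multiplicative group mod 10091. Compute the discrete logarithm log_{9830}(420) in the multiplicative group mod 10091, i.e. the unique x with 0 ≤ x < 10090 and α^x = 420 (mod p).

8063

Baby-step giant-step with m = ceil(sqrt(10090)) = 101.
Baby table (9830^j mod 10091 for j=0..100):
  0:1  1:9830  2:7575  3:761  4:3199  5:2614  6:3934  7:2508
  8:1327  9:6838  10:1389  11:747  12:6853  13:7565  14:3371  15:8177
  16:5095  17:2217  18:6641  19:2351  20:1940  21:8301  22:3004  23:3054
  24:95  25:5478  26:3164  27:1658  28:1175  29:6146  30:363  31:6167
  32:4973  33:3786  34:772  35:328  36:5211  37:2214  38:7424  39:9899
  40:9748  41:8795  42:5253  43:1343  44:2662  45:1497  46:2832  47:7582
  48:9025  49:5769  50:7941  51:6145  52:624  53:8683  54:4212  55:587
  56:8249  57:6485  58:2703  59:887  60:586  61:8510  62:9001  63:1942
  64:7779  65:8063  66:4576  67:6493  68:615  69:941  70:6674  71:3829
  72:9731  73:3141  74:7661  75:8588  76:8825  77:7514  78:6591  79:5310
  80:6648  81:524  82:4510  83:3537  84:5215  85:1170  86:7451  87:2852
  88:2362  89:9160  90:807  91:1284  92:7970  93:8667  94:8388  95:479
  96:6164  97:5756  98:1243  99:8580  100:822
Giant step factor: 9830^(-101) ≡ 2447 (mod 10091).
Scan 420·2447^i mod 10091 for i = 0, 1, …:
  i=0: 420   i=1: 8549   i=2: 760   i=3: 2976
  i=4: 6661   i=5: 2502   i=6: 7248   i=7: 5969
  i=8: 4466   i=9: 9840     …   i=78: 3095
  i=79: 5215
Match at i=79, j=84: x = 79·101 + 84 = 8063.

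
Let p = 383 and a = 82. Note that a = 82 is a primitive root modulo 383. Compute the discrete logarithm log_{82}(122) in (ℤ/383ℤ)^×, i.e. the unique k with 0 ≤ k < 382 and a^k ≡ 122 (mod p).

83

Baby-step giant-step with m = ceil(sqrt(382)) = 20.
Baby table (82^j mod 383 for j=0..19):
  0:1  1:82  2:213  3:231  4:175  5:179  6:124  7:210
  8:368  9:302  10:252  11:365  12:56  13:379  14:55  15:297
  16:225  17:66  18:50  19:270
Giant step factor: 82^(-20) ≡ 295 (mod 383).
Scan 122·295^i mod 383 for i = 0, 1, …:
  i=0: 122   i=1: 371   i=2: 290   i=3: 141
  i=4: 231
Match at i=4, j=3: k = 4·20 + 3 = 83.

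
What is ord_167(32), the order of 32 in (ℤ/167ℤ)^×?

The order of 32 must divide p − 1 = 166 = 2 · 83.
Divisors: 1, 2, 83, 166.
Check each in increasing order: 32^1 ≡ 32;  32^2 ≡ 22;  32^83 ≡ 1.
Smallest exponent giving 1 is 83.

83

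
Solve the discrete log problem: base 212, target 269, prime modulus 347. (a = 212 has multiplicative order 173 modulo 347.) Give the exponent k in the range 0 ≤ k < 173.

153

Baby-step giant-step with m = ceil(sqrt(173)) = 14.
Baby table (212^j mod 347 for j=0..13):
  0:1  1:212  2:181  3:202  4:143  5:127  6:205  7:85
  8:323  9:117  10:167  11:10  12:38  13:75
Giant step factor: 212^(-14) ≡ 319 (mod 347).
Scan 269·319^i mod 347 for i = 0, 1, …:
  i=0: 269   i=1: 102   i=2: 267   i=3: 158
  i=4: 87   i=5: 340   i=6: 196   i=7: 64
  i=8: 290   i=9: 208   i=10: 75
Match at i=10, j=13: k = 10·14 + 13 = 153.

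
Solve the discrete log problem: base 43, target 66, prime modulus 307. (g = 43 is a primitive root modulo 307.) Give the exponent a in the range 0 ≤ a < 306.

40

Baby-step giant-step with m = ceil(sqrt(306)) = 18.
Baby table (43^j mod 307 for j=0..17):
  0:1  1:43  2:7  3:301  4:49  5:265  6:36  7:13
  8:252  9:91  10:229  11:23  12:68  13:161  14:169  15:206
  16:262  17:214
Giant step factor: 43^(-18) ≡ 115 (mod 307).
Scan 66·115^i mod 307 for i = 0, 1, …:
  i=0: 66   i=1: 222   i=2: 49
Match at i=2, j=4: a = 2·18 + 4 = 40.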